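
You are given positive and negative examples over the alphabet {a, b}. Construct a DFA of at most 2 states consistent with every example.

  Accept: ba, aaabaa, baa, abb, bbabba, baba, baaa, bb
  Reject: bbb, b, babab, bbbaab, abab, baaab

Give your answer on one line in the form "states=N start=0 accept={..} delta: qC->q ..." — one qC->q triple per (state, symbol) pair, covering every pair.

states=2 start=0 accept={0} delta: 0a->0 0b->1 1a->0 1b->0

Grow the machine one transition at a time. Run the examples from 0; the earliest place one falls off (shortest prefix, ties alphabetical) gets sent to the lowest-numbered state that keeps every Accept/Reject pair distinguishable — a pair clashes when both reach the same state with identical unread suffix — and to a fresh state only if none does.
a: 0a undefined. 0a->0: ok.
b: 0b undefined. 0b->0: no, ba/bbb meet in 0. Open state 1: 0b->1.
ba: 1a undefined. 1a->0: ok.
bb: 1b undefined. 1b->0: ok.
All examples now run through 2 states with every (state, symbol) defined. Accept strings end in {0}, Reject strings end in {1}; accept={0}.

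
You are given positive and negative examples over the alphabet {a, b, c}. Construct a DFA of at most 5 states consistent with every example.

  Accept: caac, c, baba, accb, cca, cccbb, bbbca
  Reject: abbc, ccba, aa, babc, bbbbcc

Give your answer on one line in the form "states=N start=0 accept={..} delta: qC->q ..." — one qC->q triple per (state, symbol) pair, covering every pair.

states=4 start=0 accept={1,2,3} delta: 0a->0 0b->1 0c->1 1a->1 1b->2 1c->2 2a->1 2b->3 2c->0 3a->0 3b->1 3c->1

Grow the machine one transition at a time. Run the examples from 0; the earliest place one falls off (shortest prefix, ties alphabetical) gets sent to the lowest-numbered state that keeps every Accept/Reject pair distinguishable — a pair clashes when both reach the same state with identical unread suffix — and to a fresh state only if none does.
a: 0a undefined. 0a->0: ok.
b: 0b undefined. 0b->0: no, c/abbc meet in 0 with "c" left. Open state 1: 0b->1.
c: 0c undefined. 0c->0: no, caac/aa meet in 0. 0c->1: ok.
ba: 1a undefined. 1a->0: no, baba/aa meet in 0. 1a->1: ok.
bb: 1b undefined. 1b->0: no, caac/bbbbcc meet in 1 with "c" left. 1b->1: no, caac/abbc meet in 1 with "c" left. Open state 2: 1b->2.
cc: 1c undefined. 1c->0: no, caac/aa meet in 0. 1c->1: no, baba/ccba meet in 2 with "a" left. 1c->2: ok.
bbb: 2b undefined. 2b->0: no, accb/ccba meet in 0. 2b->1: no, c/ccba meet in 1. 2b->2: no, baba/ccba meet in 2 with "a" left. Open state 3: 2b->3.
cca: 2a undefined. 2a->0: no, baba/aa meet in 0. 2a->1: ok.
ccc: 2c undefined. 2c->0: ok.
bbbb: 3b undefined. 3b->0: no, caac/bbbbcc meet in 2. 3b->1: ok.
bbbc: 3c undefined. 3c->0: no, bbbca/abbc meet in 0. 3c->1: ok.
ccba: 3a undefined. 3a->0: ok.
All examples now run through 4 states with every (state, symbol) defined. Accept strings end in {1,2,3}, Reject strings end in {0}; accept={1,2,3}.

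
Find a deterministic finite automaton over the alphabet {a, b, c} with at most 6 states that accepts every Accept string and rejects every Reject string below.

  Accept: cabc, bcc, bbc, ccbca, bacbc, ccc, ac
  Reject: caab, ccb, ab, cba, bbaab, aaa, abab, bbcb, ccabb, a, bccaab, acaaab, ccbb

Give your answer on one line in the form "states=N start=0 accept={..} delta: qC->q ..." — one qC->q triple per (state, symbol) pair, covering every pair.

states=4 start=0 accept={1,2} delta: 0a->0 0b->0 0c->1 1a->0 1b->0 1c->2 2a->0 2b->3 2c->1 3a->1 3b->0 3c->3

Fold the examples into a partial DFA from state 0: repeatedly fix the first undefined (state, symbol) met by the shortest-then-alphabetical prefix, trying targets in increasing order and rejecting any under which an Accept and a Reject string meet in one state with the same remainder; add a state when all current targets are rejected. Accepting states are where Accept strings end.
a: 0a undefined. 0a->0: ok.
b: 0b undefined. 0b->0: ok.
c: 0c undefined. 0c->0: no, cabc/caab meet in 0. Open state 1: 0c->1.
ca: 1a undefined. 1a->0: ok.
cb: 1b undefined. 1b->0: ok.
cc: 1c undefined. 1c->0: no, bcc/caab meet in 0. 1c->1: no, ccbca/caab meet in 0. Open state 2: 1c->2.
cca: 2a undefined. 2a->0: ok.
ccb: 2b undefined. 2b->0: no, ccbca/caab meet in 0. 2b->1: no, cabc/ccb meet in 1. 2b->2: no, bcc/ccb meet in 2. Open state 3: 2b->3.
ccc: 2c undefined. 2c->0: no, ccc/caab meet in 0. 2c->1: ok.
ccbb: 3b undefined. 3b->0: ok.
ccbc: 3c undefined. 3c->0: no, ccbca/caab meet in 0. 3c->1: no, ccbca/caab meet in 0. 3c->2: no, ccbca/caab meet in 0. 3c->3: ok.
ccbca: 3a undefined. 3a->0: no, ccbca/caab meet in 0. 3a->1: ok.
All examples now run through 4 states with every (state, symbol) defined. Accept strings end in {1,2}, Reject strings end in {0,3}; accept={1,2}.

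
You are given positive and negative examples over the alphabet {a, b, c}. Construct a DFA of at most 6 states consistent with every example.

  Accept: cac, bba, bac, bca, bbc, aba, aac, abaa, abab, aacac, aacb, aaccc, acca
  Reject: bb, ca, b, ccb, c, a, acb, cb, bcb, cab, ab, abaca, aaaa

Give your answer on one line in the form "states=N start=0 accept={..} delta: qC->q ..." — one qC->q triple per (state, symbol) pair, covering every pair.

states=5 start=0 accept={2,3,4} delta: 0a->1 0b->1 0c->0 1a->2 1b->1 1c->3 2a->4 2b->2 2c->4 3a->2 3b->0 3c->1 4a->1 4b->2 4c->1

Grow the machine one transition at a time. Run the examples from 0; the earliest place one falls off (shortest prefix, ties alphabetical) gets sent to the lowest-numbered state that keeps every Accept/Reject pair distinguishable — a pair clashes when both reach the same state with identical unread suffix — and to a fresh state only if none does.
a: 0a undefined. 0a->0: no, aac/c meet in 0 with "c" left. Open state 1: 0a->1.
b: 0b undefined. 0b->0: no, bba/a meet in 1. 0b->1: ok.
c: 0c undefined. 0c->0: ok.
aa: 1a undefined. 1a->0: no, bac/c meet in 0. 1a->1: no, aacb/acb meet in 1 with "cb" left. Open state 2: 1a->2.
ab: 1b undefined. 1b->0: no, bba/ca meet in 1. 1b->1: ok.
ac: 1c undefined. 1c->0: no, cac/c meet in 0. 1c->1: no, cac/bb meet in 1. 1c->2: no, abab/acb meet in 2 with "b" left. Open state 3: 1c->3.
aaa: 2a undefined. 2a->0: no, abaa/c meet in 0. 2a->1: no, bba/aaaa meet in 2. 2a->2: no, bba/aaaa meet in 2. 2a->3: no, bca/aaaa meet in 3 with "a" left. Open state 4: 2a->4.
aac: 2c undefined. 2c->0: no, bac/c meet in 0. 2c->1: no, bba/abaca meet in 2. 2c->2: no, abaa/abaca meet in 4. 2c->3: no, bca/abaca meet in 3 with "a" left. 2c->4: ok.
acb: 3b undefined. 3b->0: ok.
acc: 3c undefined. 3c->0: no, acca/bb meet in 1. 3c->1: ok.
bca: 3a undefined. 3a->0: no, bca/c meet in 0. 3a->1: no, bca/bb meet in 1. 3a->2: ok.
aaaa: 4a undefined. 4a->0: no, aacac/c meet in 0. 4a->1: ok.
aacb: 4b undefined. 4b->0: no, aacb/c meet in 0. 4b->1: no, aacb/bb meet in 1. 4b->2: ok.
aacc: 4c undefined. 4c->0: no, aaccc/c meet in 0. 4c->1: ok.
abab: 2b undefined. 2b->0: no, abab/c meet in 0. 2b->1: no, abab/bb meet in 1. 2b->2: ok.
All examples now run through 5 states with every (state, symbol) defined. Accept strings end in {2,3,4}, Reject strings end in {0,1}; accept={2,3,4}.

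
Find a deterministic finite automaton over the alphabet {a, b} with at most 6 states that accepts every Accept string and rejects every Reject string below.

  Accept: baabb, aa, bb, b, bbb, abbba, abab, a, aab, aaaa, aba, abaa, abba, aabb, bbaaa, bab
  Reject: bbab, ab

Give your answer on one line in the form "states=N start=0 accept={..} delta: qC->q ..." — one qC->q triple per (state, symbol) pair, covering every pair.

Grow the machine one transition at a time. Run the examples from 0; the earliest place one falls off (shortest prefix, ties alphabetical) gets sent to the lowest-numbered state that keeps every Accept/Reject pair distinguishable — a pair clashes when both reach the same state with identical unread suffix — and to a fresh state only if none does.
a: 0a undefined. 0a->0: no, b/ab meet in 0 with "b" left. Open state 1: 0a->1.
b: 0b undefined. 0b->0: no, bab/bbab meet in 1 with "b" left. 0b->1: no, bb/ab meet in 1 with "b" left. Open state 2: 0b->2.
aa: 1a undefined. 1a->0: ok.
ab: 1b undefined. 1b->0: no, aa/ab meet in 0. 1b->1: no, a/ab meet in 1. 1b->2: no, b/ab meet in 2. Open state 3: 1b->3.
ba: 2a undefined. 2a->0: ok.
bb: 2b undefined. 2b->0: ok.
aba: 3a undefined. 3a->0: ok.
abb: 3b undefined. 3b->0: ok.
All examples now run through 4 states with every (state, symbol) defined. Accept strings end in {0,1,2}, Reject strings end in {3}; accept={0,1,2}.

states=4 start=0 accept={0,1,2} delta: 0a->1 0b->2 1a->0 1b->3 2a->0 2b->0 3a->0 3b->0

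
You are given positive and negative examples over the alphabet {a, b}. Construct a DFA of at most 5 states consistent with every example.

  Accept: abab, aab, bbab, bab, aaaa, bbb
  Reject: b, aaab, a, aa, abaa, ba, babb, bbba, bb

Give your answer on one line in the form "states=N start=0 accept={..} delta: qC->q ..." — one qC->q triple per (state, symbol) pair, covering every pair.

State merging on the prefix tree: take the shortest (then alphabetical) example prefix whose next move is undefined and point that move at state 0, else 1, else 2, ...; a target is out if some Accept/Reject pair would then sit in one state with the same input left (inseparable). If every existing state is out, open a new one.
a: 0a undefined. 0a->0: no, aab/b meet in 0 with "b" left. Open state 1: 0a->1.
b: 0b undefined. 0b->0: no, bbb/b meet in 0. 0b->1: ok.
aa: 1a undefined. 1a->0: no, aab/b meet in 1. 1a->1: no, aab/aaab meet in 1 with "b" left. Open state 2: 1a->2.
ab: 1b undefined. 1b->0: no, abab/bb meet in 0. 1b->1: no, bbb/b meet in 1. 1b->2: no, abab/aaab meet in 2 with "ab" left. Open state 3: 1b->3.
aaa: 2a undefined. 2a->0: no, aaaa/b meet in 1. 2a->1: no, aaaa/aa meet in 2. 2a->2: no, aab/aaab meet in 2 with "b" left. 2a->3: no, bbb/aaab meet in 3 with "b" left. Open state 4: 2a->4.
aab: 2b undefined. 2b->0: ok.
aba: 3a undefined. 3a->0: no, abab/b meet in 1. 3a->1: no, abab/bb meet in 3. 3a->2: ok.
bbb: 3b undefined. 3b->0: ok.
aaaa: 4a undefined. 4a->0: ok.
aaab: 4b undefined. 4b->0: no, abab/aaab meet in 0. 4b->1: ok.
All examples now run through 5 states with every (state, symbol) defined. Accept strings end in {0}, Reject strings end in {1,2,3,4}; accept={0}.

states=5 start=0 accept={0} delta: 0a->1 0b->1 1a->2 1b->3 2a->4 2b->0 3a->2 3b->0 4a->0 4b->1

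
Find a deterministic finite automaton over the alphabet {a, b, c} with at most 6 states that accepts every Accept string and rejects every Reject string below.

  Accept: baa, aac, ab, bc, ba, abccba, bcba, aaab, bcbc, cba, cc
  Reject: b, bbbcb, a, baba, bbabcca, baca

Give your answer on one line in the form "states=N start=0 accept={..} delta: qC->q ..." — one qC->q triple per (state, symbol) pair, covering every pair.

states=3 start=0 accept={0,2} delta: 0a->1 0b->1 0c->0 1a->2 1b->0 1c->0 2a->2 2b->0 2c->0

Grow the machine one transition at a time. Run the examples from 0; the earliest place one falls off (shortest prefix, ties alphabetical) gets sent to the lowest-numbered state that keeps every Accept/Reject pair distinguishable — a pair clashes when both reach the same state with identical unread suffix — and to a fresh state only if none does.
a: 0a undefined. 0a->0: no, ab/b meet in 0 with "b" left. Open state 1: 0a->1.
b: 0b undefined. 0b->0: no, ba/a meet in 1. 0b->1: ok.
c: 0c undefined. 0c->0: ok.
aa: 1a undefined. 1a->0: no, baa/b meet in 1. 1a->1: no, baa/b meet in 1. Open state 2: 1a->2.
ab: 1b undefined. 1b->0: ok.
bc: 1c undefined. 1c->0: ok.
aaa: 2a undefined. 2a->0: no, aaab/b meet in 1. 2a->1: no, baa/b meet in 1. 2a->2: ok.
aac: 2c undefined. 2c->0: ok.
bab: 2b undefined. 2b->0: ok.
All examples now run through 3 states with every (state, symbol) defined. Accept strings end in {0,2}, Reject strings end in {1}; accept={0,2}.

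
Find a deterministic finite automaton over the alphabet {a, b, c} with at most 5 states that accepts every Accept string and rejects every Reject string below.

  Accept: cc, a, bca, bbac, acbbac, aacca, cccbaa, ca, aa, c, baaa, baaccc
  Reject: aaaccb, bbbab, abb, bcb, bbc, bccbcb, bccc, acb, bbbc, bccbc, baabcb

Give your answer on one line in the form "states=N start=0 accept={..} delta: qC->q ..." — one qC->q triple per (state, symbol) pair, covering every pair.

states=2 start=0 accept={0} delta: 0a->0 0b->1 0c->0 1a->0 1b->1 1c->1

State merging on the prefix tree: take the shortest (then alphabetical) example prefix whose next move is undefined and point that move at state 0, else 1, else 2, ...; a target is out if some Accept/Reject pair would then sit in one state with the same input left (inseparable). If every existing state is out, open a new one.
a: 0a undefined. 0a->0: ok.
b: 0b undefined. 0b->0: no, a/bbbab meet in 0. Open state 1: 0b->1.
c: 0c undefined. 0c->0: ok.
ba: 1a undefined. 1a->0: ok.
bb: 1b undefined. 1b->0: no, cc/abb meet in 0. 1b->1: ok.
bc: 1c undefined. 1c->0: no, cc/bbc meet in 0. 1c->1: ok.
All examples now run through 2 states with every (state, symbol) defined. Accept strings end in {0}, Reject strings end in {1}; accept={0}.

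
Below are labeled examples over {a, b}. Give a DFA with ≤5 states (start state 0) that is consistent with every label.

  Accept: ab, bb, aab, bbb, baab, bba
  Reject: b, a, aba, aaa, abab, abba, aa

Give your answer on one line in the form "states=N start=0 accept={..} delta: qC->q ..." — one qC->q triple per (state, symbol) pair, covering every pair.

states=5 start=0 accept={3,4} delta: 0a->1 0b->2 1a->1 1b->3 2a->0 2b->4 3a->0 3b->0 4a->3 4b->3

Grow the machine one transition at a time. Run the examples from 0; the earliest place one falls off (shortest prefix, ties alphabetical) gets sent to the lowest-numbered state that keeps every Accept/Reject pair distinguishable — a pair clashes when both reach the same state with identical unread suffix — and to a fresh state only if none does.
a: 0a undefined. 0a->0: no, ab/b meet in 0 with "b" left. Open state 1: 0a->1.
b: 0b undefined. 0b->0: no, bb/b meet in 0. 0b->1: no, bba/aba meet in 1 with "ba" left. Open state 2: 0b->2.
aa: 1a undefined. 1a->0: no, aab/b meet in 2. 1a->1: ok.
ab: 1b undefined. 1b->0: no, ab/abab meet in 0. 1b->1: no, ab/a meet in 1. 1b->2: no, ab/b meet in 2. Open state 3: 1b->3.
ba: 2a undefined. 2a->0: ok.
bb: 2b undefined. 2b->0: no, bbb/b meet in 2. 2b->1: no, bb/a meet in 1. 2b->2: no, bb/b meet in 2. 2b->3: no, bba/aba meet in 3 with "a" left. Open state 4: 2b->4.
aba: 3a undefined. 3a->0: ok.
abb: 3b undefined. 3b->0: ok.
bba: 4a undefined. 4a->0: no, bba/aba meet in 0. 4a->1: no, bba/a meet in 1. 4a->2: no, bba/b meet in 2. 4a->3: ok.
bbb: 4b undefined. 4b->0: no, bbb/aba meet in 0. 4b->1: no, bbb/a meet in 1. 4b->2: no, bbb/b meet in 2. 4b->3: ok.
All examples now run through 5 states with every (state, symbol) defined. Accept strings end in {3,4}, Reject strings end in {0,1,2}; accept={3,4}.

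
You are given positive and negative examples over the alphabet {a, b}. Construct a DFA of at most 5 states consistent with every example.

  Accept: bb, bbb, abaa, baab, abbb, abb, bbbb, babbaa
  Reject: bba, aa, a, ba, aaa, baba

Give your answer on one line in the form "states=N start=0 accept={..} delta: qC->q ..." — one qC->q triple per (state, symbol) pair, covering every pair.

states=3 start=0 accept={1} delta: 0a->0 0b->1 1a->2 1b->1 2a->1 2b->0

State merging on the prefix tree: take the shortest (then alphabetical) example prefix whose next move is undefined and point that move at state 0, else 1, else 2, ...; a target is out if some Accept/Reject pair would then sit in one state with the same input left (inseparable). If every existing state is out, open a new one.
a: 0a undefined. 0a->0: ok.
b: 0b undefined. 0b->0: no, bb/bba meet in 0. Open state 1: 0b->1.
ba: 1a undefined. 1a->0: no, abaa/aa meet in 0. 1a->1: no, abaa/ba meet in 1. Open state 2: 1a->2.
bb: 1b undefined. 1b->0: no, bb/bba meet in 0. 1b->1: ok.
baa: 2a undefined. 2a->0: no, abaa/aa meet in 0. 2a->1: ok.
bab: 2b undefined. 2b->0: ok.
All examples now run through 3 states with every (state, symbol) defined. Accept strings end in {1}, Reject strings end in {0,2}; accept={1}.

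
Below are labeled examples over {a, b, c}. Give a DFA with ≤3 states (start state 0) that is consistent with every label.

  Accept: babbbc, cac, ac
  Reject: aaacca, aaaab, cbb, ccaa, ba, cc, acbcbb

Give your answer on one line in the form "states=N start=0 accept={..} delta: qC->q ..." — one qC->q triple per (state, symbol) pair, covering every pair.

states=2 start=0 accept={1} delta: 0a->0 0b->0 0c->1 1a->0 1b->0 1c->0

Fold the examples into a partial DFA from state 0: repeatedly fix the first undefined (state, symbol) met by the shortest-then-alphabetical prefix, trying targets in increasing order and rejecting any under which an Accept and a Reject string meet in one state with the same remainder; add a state when all current targets are rejected. Accepting states are where Accept strings end.
a: 0a undefined. 0a->0: ok.
b: 0b undefined. 0b->0: ok.
c: 0c undefined. 0c->0: no, babbbc/aaacca meet in 0. Open state 1: 0c->1.
ca: 1a undefined. 1a->0: ok.
cb: 1b undefined. 1b->0: ok.
cc: 1c undefined. 1c->0: ok.
All examples now run through 2 states with every (state, symbol) defined. Accept strings end in {1}, Reject strings end in {0}; accept={1}.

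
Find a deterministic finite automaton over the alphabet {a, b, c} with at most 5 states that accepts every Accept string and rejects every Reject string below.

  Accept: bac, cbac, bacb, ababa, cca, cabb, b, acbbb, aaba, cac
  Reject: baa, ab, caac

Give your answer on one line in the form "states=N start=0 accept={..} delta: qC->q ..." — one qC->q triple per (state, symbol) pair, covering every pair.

states=3 start=0 accept={0,1} delta: 0a->1 0b->0 0c->0 1a->2 1b->2 1c->0 2a->0 2b->0 2c->2

Grow the machine one transition at a time. Run the examples from 0; the earliest place one falls off (shortest prefix, ties alphabetical) gets sent to the lowest-numbered state that keeps every Accept/Reject pair distinguishable — a pair clashes when both reach the same state with identical unread suffix — and to a fresh state only if none does.
a: 0a undefined. 0a->0: no, b/ab meet in 0 with "b" left. Open state 1: 0a->1.
b: 0b undefined. 0b->0: ok.
c: 0c undefined. 0c->0: ok.
aa: 1a undefined. 1a->0: no, b/baa meet in 0. 1a->1: no, bac/caac meet in 1 with "c" left. Open state 2: 1a->2.
ab: 1b undefined. 1b->0: no, cabb/ab meet in 0. 1b->1: no, cca/ab meet in 1. 1b->2: ok.
ac: 1c undefined. 1c->0: ok.
aab: 2b undefined. 2b->0: ok.
aba: 2a undefined. 2a->0: ok.
caac: 2c undefined. 2c->0: no, bac/caac meet in 0. 2c->1: no, ababa/caac meet in 1. 2c->2: ok.
All examples now run through 3 states with every (state, symbol) defined. Accept strings end in {0,1}, Reject strings end in {2}; accept={0,1}.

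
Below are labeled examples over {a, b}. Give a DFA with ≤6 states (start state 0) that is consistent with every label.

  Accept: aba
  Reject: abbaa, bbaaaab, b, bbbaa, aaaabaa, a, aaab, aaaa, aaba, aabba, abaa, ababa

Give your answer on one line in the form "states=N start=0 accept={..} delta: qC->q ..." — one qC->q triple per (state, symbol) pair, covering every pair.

State merging on the prefix tree: take the shortest (then alphabetical) example prefix whose next move is undefined and point that move at state 0, else 1, else 2, ...; a target is out if some Accept/Reject pair would then sit in one state with the same input left (inseparable). If every existing state is out, open a new one.
a: 0a undefined. 0a->0: no, aba/aaba meet in 0 with "ba" left. Open state 1: 0a->1.
b: 0b undefined. 0b->0: ok.
aa: 1a undefined. 1a->0: ok.
ab: 1b undefined. 1b->0: no, aba/a meet in 1. 1b->1: no, aba/bbaaaab meet in 0. Open state 2: 1b->2.
aba: 2a undefined. 2a->0: no, aba/bbaaaab meet in 0. 2a->1: no, aba/a meet in 1. 2a->2: no, aba/aaab meet in 2. Open state 3: 2a->3.
abb: 2b undefined. 2b->0: ok.
abaa: 3a undefined. 3a->0: ok.
abab: 3b undefined. 3b->0: ok.
All examples now run through 4 states with every (state, symbol) defined. Accept strings end in {3}, Reject strings end in {0,1,2}; accept={3}.

states=4 start=0 accept={3} delta: 0a->1 0b->0 1a->0 1b->2 2a->3 2b->0 3a->0 3b->0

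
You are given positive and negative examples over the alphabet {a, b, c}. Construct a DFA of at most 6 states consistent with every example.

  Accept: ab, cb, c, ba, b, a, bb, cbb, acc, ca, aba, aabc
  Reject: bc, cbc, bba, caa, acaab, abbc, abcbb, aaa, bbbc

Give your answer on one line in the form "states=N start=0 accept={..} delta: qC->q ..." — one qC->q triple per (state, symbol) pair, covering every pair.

Grow the machine one transition at a time. Run the examples from 0; the earliest place one falls off (shortest prefix, ties alphabetical) gets sent to the lowest-numbered state that keeps every Accept/Reject pair distinguishable — a pair clashes when both reach the same state with identical unread suffix — and to a fresh state only if none does.
a: 0a undefined. 0a->0: no, a/aaa meet in 0. Open state 1: 0a->1.
b: 0b undefined. 0b->0: no, c/bc meet in 0 with "c" left. 0b->1: no, aba/bba meet in 1 with "ba" left. Open state 2: 0b->2.
c: 0c undefined. 0c->0: ok.
aa: 1a undefined. 1a->0: no, c/caa meet in 0. 1a->1: no, a/caa meet in 1. 1a->2: no, cb/caa meet in 2. Open state 3: 1a->3.
ab: 1b undefined. 1b->0: no, bb/abcbb meet in 2 with "b" left. 1b->1: no, aba/caa meet in 3. 1b->2: ok.
ac: 1c undefined. 1c->0: ok.
ba: 2a undefined. 2a->0: ok.
bb: 2b undefined. 2b->0: no, c/abbc meet in 0. 2b->1: no, c/abbc meet in 0. 2b->2: no, c/bba meet in 0. 2b->3: no, bb/caa meet in 3. Open state 4: 2b->4.
bc: 2c undefined. 2c->0: no, c/bc meet in 0. 2c->1: no, a/bc meet in 1. 2c->2: no, ab/bc meet in 2. 2c->3: ok.
aaa: 3a undefined. 3a->0: no, c/aaa meet in 0. 3a->1: no, a/aaa meet in 1. 3a->2: no, ab/aaa meet in 2. 3a->3: ok.
aab: 3b undefined. 3b->0: no, ab/abcbb meet in 2. 3b->1: no, ab/abcbb meet in 2. 3b->2: no, ab/acaab meet in 2. 3b->3: ok.
bba: 4a undefined. 4a->0: no, c/bba meet in 0. 4a->1: no, a/bba meet in 1. 4a->2: no, ab/bba meet in 2. 4a->3: ok.
bbb: 4b undefined. 4b->0: no, c/bbbc meet in 0. 4b->1: no, c/bbbc meet in 0. 4b->2: ok.
aabc: 3c undefined. 3c->0: ok.
abbc: 4c undefined. 4c->0: no, c/abbc meet in 0. 4c->1: no, a/abbc meet in 1. 4c->2: no, ab/abbc meet in 2. 4c->3: ok.
All examples now run through 5 states with every (state, symbol) defined. Accept strings end in {0,1,2,4}, Reject strings end in {3}; accept={0,1,2,4}.

states=5 start=0 accept={0,1,2,4} delta: 0a->1 0b->2 0c->0 1a->3 1b->2 1c->0 2a->0 2b->4 2c->3 3a->3 3b->3 3c->0 4a->3 4b->2 4c->3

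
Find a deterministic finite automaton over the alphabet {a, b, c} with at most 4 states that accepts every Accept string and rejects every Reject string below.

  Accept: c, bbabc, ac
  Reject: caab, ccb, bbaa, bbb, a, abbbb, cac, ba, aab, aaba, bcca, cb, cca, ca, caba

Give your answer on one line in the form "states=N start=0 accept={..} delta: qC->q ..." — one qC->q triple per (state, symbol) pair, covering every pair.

states=3 start=0 accept={1} delta: 0a->0 0b->0 0c->1 1a->2 1b->0 1c->0 2a->0 2b->0 2c->0

Grow the machine one transition at a time. Run the examples from 0; the earliest place one falls off (shortest prefix, ties alphabetical) gets sent to the lowest-numbered state that keeps every Accept/Reject pair distinguishable — a pair clashes when both reach the same state with identical unread suffix — and to a fresh state only if none does.
a: 0a undefined. 0a->0: ok.
b: 0b undefined. 0b->0: ok.
c: 0c undefined. 0c->0: no, c/caab meet in 0. Open state 1: 0c->1.
ca: 1a undefined. 1a->0: no, c/cac meet in 1. 1a->1: no, c/ca meet in 1. Open state 2: 1a->2.
cb: 1b undefined. 1b->0: ok.
cc: 1c undefined. 1c->0: ok.
caa: 2a undefined. 2a->0: ok.
cab: 2b undefined. 2b->0: ok.
cac: 2c undefined. 2c->0: ok.
All examples now run through 3 states with every (state, symbol) defined. Accept strings end in {1}, Reject strings end in {0,2}; accept={1}.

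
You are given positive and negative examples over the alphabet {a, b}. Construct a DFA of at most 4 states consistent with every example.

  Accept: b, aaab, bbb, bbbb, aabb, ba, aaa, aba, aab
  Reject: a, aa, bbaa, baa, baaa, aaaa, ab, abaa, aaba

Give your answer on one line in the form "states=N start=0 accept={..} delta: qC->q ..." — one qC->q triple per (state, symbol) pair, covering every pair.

State merging on the prefix tree: take the shortest (then alphabetical) example prefix whose next move is undefined and point that move at state 0, else 1, else 2, ...; a target is out if some Accept/Reject pair would then sit in one state with the same input left (inseparable). If every existing state is out, open a new one.
a: 0a undefined. 0a->0: no, b/ab meet in 0 with "b" left. Open state 1: 0a->1.
b: 0b undefined. 0b->0: no, ba/a meet in 1. 0b->1: no, b/a meet in 1. Open state 2: 0b->2.
aa: 1a undefined. 1a->0: no, aaab/ab meet in 1 with "b" left. 1a->1: no, aaab/ab meet in 1 with "b" left. 1a->2: no, b/aa meet in 2. Open state 3: 1a->3.
ab: 1b undefined. 1b->0: no, aba/a meet in 1. 1b->1: no, aaa/abaa meet in 3 with "a" left. 1b->2: no, b/ab meet in 2. 1b->3: ok.
ba: 2a undefined. 2a->0: ok.
bb: 2b undefined. 2b->0: ok.
aaa: 3a undefined. 3a->0: ok.
aab: 3b undefined. 3b->0: ok.
All examples now run through 4 states with every (state, symbol) defined. Accept strings end in {0,2}, Reject strings end in {1,3}; accept={0,2}.

states=4 start=0 accept={0,2} delta: 0a->1 0b->2 1a->3 1b->3 2a->0 2b->0 3a->0 3b->0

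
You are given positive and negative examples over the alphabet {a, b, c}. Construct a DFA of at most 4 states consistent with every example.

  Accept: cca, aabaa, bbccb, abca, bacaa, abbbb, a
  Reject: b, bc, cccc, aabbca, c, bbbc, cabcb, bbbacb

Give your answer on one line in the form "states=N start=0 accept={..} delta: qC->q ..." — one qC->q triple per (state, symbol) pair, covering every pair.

Grow the machine one transition at a time. Run the examples from 0; the earliest place one falls off (shortest prefix, ties alphabetical) gets sent to the lowest-numbered state that keeps every Accept/Reject pair distinguishable — a pair clashes when both reach the same state with identical unread suffix — and to a fresh state only if none does.
a: 0a undefined. 0a->0: ok.
b: 0b undefined. 0b->0: no, aabaa/b meet in 0. Open state 1: 0b->1.
c: 0c undefined. 0c->0: no, cca/cccc meet in 0. 0c->1: ok.
ba: 1a undefined. 1a->0: ok.
bb: 1b undefined. 1b->0: no, aabaa/aabbca meet in 0. 1b->1: no, cca/aabbca meet in 1 with "ca" left. Open state 2: 1b->2.
bc: 1c undefined. 1c->0: no, cca/bc meet in 0. 1c->1: ok.
bbb: 2b undefined. 2b->0: no, abbbb/b meet in 1. 2b->1: no, abbbb/cabcb meet in 2. 2b->2: no, abbbb/cabcb meet in 2. Open state 3: 2b->3.
bbc: 2c undefined. 2c->0: no, cca/aabbca meet in 0. 2c->1: no, cca/aabbca meet in 0. 2c->2: ok.
bbba: 3a undefined. 3a->0: ok.
bbbc: 3c undefined. 3c->0: no, cca/bbbc meet in 0. 3c->1: ok.
abbbb: 3b undefined. 3b->0: ok.
aabbca: 2a undefined. 2a->0: no, cca/aabbca meet in 0. 2a->1: ok.
All examples now run through 4 states with every (state, symbol) defined. Accept strings end in {0,3}, Reject strings end in {1,2}; accept={0,3}.

states=4 start=0 accept={0,3} delta: 0a->0 0b->1 0c->1 1a->0 1b->2 1c->1 2a->1 2b->3 2c->2 3a->0 3b->0 3c->1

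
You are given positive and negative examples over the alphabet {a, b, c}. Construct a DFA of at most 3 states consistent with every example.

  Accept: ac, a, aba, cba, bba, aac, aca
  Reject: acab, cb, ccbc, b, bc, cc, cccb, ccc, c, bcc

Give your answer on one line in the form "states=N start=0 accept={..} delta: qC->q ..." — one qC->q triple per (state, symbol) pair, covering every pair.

states=2 start=0 accept={1} delta: 0a->1 0b->0 0c->0 1a->1 1b->0 1c->1

State merging on the prefix tree: take the shortest (then alphabetical) example prefix whose next move is undefined and point that move at state 0, else 1, else 2, ...; a target is out if some Accept/Reject pair would then sit in one state with the same input left (inseparable). If every existing state is out, open a new one.
a: 0a undefined. 0a->0: no, ac/c meet in 0 with "c" left. Open state 1: 0a->1.
b: 0b undefined. 0b->0: ok.
c: 0c undefined. 0c->0: ok.
aa: 1a undefined. 1a->0: no, aac/cb meet in 0. 1a->1: ok.
ab: 1b undefined. 1b->0: ok.
ac: 1c undefined. 1c->0: no, ac/acab meet in 0. 1c->1: ok.
All examples now run through 2 states with every (state, symbol) defined. Accept strings end in {1}, Reject strings end in {0}; accept={1}.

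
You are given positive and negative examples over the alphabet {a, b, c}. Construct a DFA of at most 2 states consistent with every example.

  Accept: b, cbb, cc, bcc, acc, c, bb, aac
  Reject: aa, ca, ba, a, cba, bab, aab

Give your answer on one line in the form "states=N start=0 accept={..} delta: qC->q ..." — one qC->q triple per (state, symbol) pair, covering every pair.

states=2 start=0 accept={0} delta: 0a->1 0b->0 0c->0 1a->1 1b->1 1c->0

Fold the examples into a partial DFA from state 0: repeatedly fix the first undefined (state, symbol) met by the shortest-then-alphabetical prefix, trying targets in increasing order and rejecting any under which an Accept and a Reject string meet in one state with the same remainder; add a state when all current targets are rejected. Accepting states are where Accept strings end.
a: 0a undefined. 0a->0: no, b/aab meet in 0 with "b" left. Open state 1: 0a->1.
b: 0b undefined. 0b->0: ok.
c: 0c undefined. 0c->0: ok.
aa: 1a undefined. 1a->0: no, b/aa meet in 0. 1a->1: ok.
ac: 1c undefined. 1c->0: ok.
aab: 1b undefined. 1b->0: no, b/bab meet in 0. 1b->1: ok.
All examples now run through 2 states with every (state, symbol) defined. Accept strings end in {0}, Reject strings end in {1}; accept={0}.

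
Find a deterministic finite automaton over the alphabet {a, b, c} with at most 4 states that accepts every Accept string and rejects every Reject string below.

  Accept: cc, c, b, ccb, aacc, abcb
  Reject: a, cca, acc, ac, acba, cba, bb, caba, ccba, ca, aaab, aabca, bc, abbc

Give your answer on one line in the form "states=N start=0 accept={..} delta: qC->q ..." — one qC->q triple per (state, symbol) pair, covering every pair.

states=4 start=0 accept={0,2} delta: 0a->1 0b->2 0c->0 1a->0 1b->3 1c->1 2a->1 2b->1 2c->3 3a->1 3b->1 3c->0

Fold the examples into a partial DFA from state 0: repeatedly fix the first undefined (state, symbol) met by the shortest-then-alphabetical prefix, trying targets in increasing order and rejecting any under which an Accept and a Reject string meet in one state with the same remainder; add a state when all current targets are rejected. Accepting states are where Accept strings end.
a: 0a undefined. 0a->0: no, cc/acc meet in 0 with "cc" left. Open state 1: 0a->1.
b: 0b undefined. 0b->0: no, c/bc meet in 0 with "c" left. 0b->1: no, b/a meet in 1. Open state 2: 0b->2.
c: 0c undefined. 0c->0: ok.
aa: 1a undefined. 1a->0: ok.
ab: 1b undefined. 1b->0: no, cc/aaab meet in 0. 1b->1: no, cc/caba meet in 0. 1b->2: no, b/aaab meet in 2. Open state 3: 1b->3.
ac: 1c undefined. 1c->0: no, cc/acc meet in 0. 1c->1: ok.
bb: 2b undefined. 2b->0: no, cc/bb meet in 0. 2b->1: ok.
bc: 2c undefined. 2c->0: no, cc/bc meet in 0. 2c->1: no, cc/aabca meet in 0. 2c->2: no, b/bc meet in 2. 2c->3: ok.
abb: 3b undefined. 3b->0: no, cc/abbc meet in 0. 3b->1: ok.
abc: 3c undefined. 3c->0: ok.
cba: 2a undefined. 2a->0: no, cc/cba meet in 0. 2a->1: ok.
acba: 3a undefined. 3a->0: no, cc/acba meet in 0. 3a->1: ok.
All examples now run through 4 states with every (state, symbol) defined. Accept strings end in {0,2}, Reject strings end in {1,3}; accept={0,2}.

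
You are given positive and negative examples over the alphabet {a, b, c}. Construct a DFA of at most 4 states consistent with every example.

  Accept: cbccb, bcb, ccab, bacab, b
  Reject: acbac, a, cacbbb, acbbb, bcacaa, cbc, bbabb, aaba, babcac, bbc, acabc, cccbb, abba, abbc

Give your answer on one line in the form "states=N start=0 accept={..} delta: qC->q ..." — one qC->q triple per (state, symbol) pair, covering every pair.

states=3 start=0 accept={1} delta: 0a->0 0b->1 0c->0 1a->0 1b->2 1c->0 2a->0 2b->0 2c->0

State merging on the prefix tree: take the shortest (then alphabetical) example prefix whose next move is undefined and point that move at state 0, else 1, else 2, ...; a target is out if some Accept/Reject pair would then sit in one state with the same input left (inseparable). If every existing state is out, open a new one.
a: 0a undefined. 0a->0: ok.
b: 0b undefined. 0b->0: no, b/a meet in 0. Open state 1: 0b->1.
c: 0c undefined. 0c->0: ok.
ba: 1a undefined. 1a->0: ok.
bb: 1b undefined. 1b->0: no, ccab/cacbbb meet in 1. 1b->1: no, ccab/cacbbb meet in 1. Open state 2: 1b->2.
bc: 1c undefined. 1c->0: ok.
bba: 2a undefined. 2a->0: ok.
bbc: 2c undefined. 2c->0: ok.
acbbb: 2b undefined. 2b->0: ok.
All examples now run through 3 states with every (state, symbol) defined. Accept strings end in {1}, Reject strings end in {0,2}; accept={1}.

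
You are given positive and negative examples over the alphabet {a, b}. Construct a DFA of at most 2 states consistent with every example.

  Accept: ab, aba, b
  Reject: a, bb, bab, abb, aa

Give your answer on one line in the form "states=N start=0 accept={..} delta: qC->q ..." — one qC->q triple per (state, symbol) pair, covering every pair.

Grow the machine one transition at a time. Run the examples from 0; the earliest place one falls off (shortest prefix, ties alphabetical) gets sent to the lowest-numbered state that keeps every Accept/Reject pair distinguishable — a pair clashes when both reach the same state with identical unread suffix — and to a fresh state only if none does.
a: 0a undefined. 0a->0: ok.
b: 0b undefined. 0b->0: no, ab/a meet in 0. Open state 1: 0b->1.
ba: 1a undefined. 1a->0: no, ab/bab meet in 1. 1a->1: ok.
bb: 1b undefined. 1b->0: ok.
All examples now run through 2 states with every (state, symbol) defined. Accept strings end in {1}, Reject strings end in {0}; accept={1}.

states=2 start=0 accept={1} delta: 0a->0 0b->1 1a->1 1b->0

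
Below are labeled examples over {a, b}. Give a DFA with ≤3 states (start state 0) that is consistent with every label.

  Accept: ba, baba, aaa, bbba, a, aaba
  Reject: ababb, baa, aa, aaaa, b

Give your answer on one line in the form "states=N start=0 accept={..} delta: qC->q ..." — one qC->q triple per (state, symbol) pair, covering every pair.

states=2 start=0 accept={1} delta: 0a->1 0b->0 1a->0 1b->0

Fold the examples into a partial DFA from state 0: repeatedly fix the first undefined (state, symbol) met by the shortest-then-alphabetical prefix, trying targets in increasing order and rejecting any under which an Accept and a Reject string meet in one state with the same remainder; add a state when all current targets are rejected. Accepting states are where Accept strings end.
a: 0a undefined. 0a->0: no, aaa/aa meet in 0. Open state 1: 0a->1.
b: 0b undefined. 0b->0: ok.
aa: 1a undefined. 1a->0: ok.
ab: 1b undefined. 1b->0: ok.
All examples now run through 2 states with every (state, symbol) defined. Accept strings end in {1}, Reject strings end in {0}; accept={1}.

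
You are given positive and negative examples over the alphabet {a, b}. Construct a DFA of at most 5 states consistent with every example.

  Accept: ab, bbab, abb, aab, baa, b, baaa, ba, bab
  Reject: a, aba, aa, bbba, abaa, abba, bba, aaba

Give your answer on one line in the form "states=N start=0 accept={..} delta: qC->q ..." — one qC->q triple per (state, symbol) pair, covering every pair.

states=4 start=0 accept={2,3} delta: 0a->1 0b->2 1a->1 1b->3 2a->2 2b->3 3a->0 3b->3

Grow the machine one transition at a time. Run the examples from 0; the earliest place one falls off (shortest prefix, ties alphabetical) gets sent to the lowest-numbered state that keeps every Accept/Reject pair distinguishable — a pair clashes when both reach the same state with identical unread suffix — and to a fresh state only if none does.
a: 0a undefined. 0a->0: no, baa/abaa meet in 0 with "baa" left. Open state 1: 0a->1.
b: 0b undefined. 0b->0: no, baa/aa meet in 1 with "a" left. 0b->1: no, b/a meet in 1. Open state 2: 0b->2.
aa: 1a undefined. 1a->0: no, ba/aaba meet in 2 with "a" left. 1a->1: ok.
ab: 1b undefined. 1b->0: no, ba/abba meet in 2 with "a" left. 1b->1: no, ab/a meet in 1. 1b->2: no, baa/abaa meet in 2 with "aa" left. Open state 3: 1b->3.
ba: 2a undefined. 2a->0: no, baa/a meet in 1. 2a->1: no, baa/a meet in 1. 2a->2: ok.
bb: 2b undefined. 2b->0: no, baa/bbba meet in 2. 2b->1: no, bab/a meet in 1. 2b->2: no, bbab/bbba meet in 2. 2b->3: ok.
aba: 3a undefined. 3a->0: ok.
abb: 3b undefined. 3b->0: no, abb/aba meet in 0. 3b->1: no, abb/a meet in 1. 3b->2: no, bbab/bbba meet in 2. 3b->3: ok.
All examples now run through 4 states with every (state, symbol) defined. Accept strings end in {2,3}, Reject strings end in {0,1}; accept={2,3}.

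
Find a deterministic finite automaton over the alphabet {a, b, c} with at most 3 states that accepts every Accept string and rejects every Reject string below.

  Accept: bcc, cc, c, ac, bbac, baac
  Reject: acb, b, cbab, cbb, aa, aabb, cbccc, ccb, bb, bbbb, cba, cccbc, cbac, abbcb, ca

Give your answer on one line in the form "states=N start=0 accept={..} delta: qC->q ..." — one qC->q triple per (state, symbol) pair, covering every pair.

states=3 start=0 accept={1} delta: 0a->0 0b->0 0c->1 1a->0 1b->2 1c->1 2a->2 2b->0 2c->2

Grow the machine one transition at a time. Run the examples from 0; the earliest place one falls off (shortest prefix, ties alphabetical) gets sent to the lowest-numbered state that keeps every Accept/Reject pair distinguishable — a pair clashes when both reach the same state with identical unread suffix — and to a fresh state only if none does.
a: 0a undefined. 0a->0: ok.
b: 0b undefined. 0b->0: ok.
c: 0c undefined. 0c->0: no, bcc/acb meet in 0. Open state 1: 0c->1.
ca: 1a undefined. 1a->0: ok.
cb: 1b undefined. 1b->0: no, c/cbac meet in 1. 1b->1: no, c/acb meet in 1. Open state 2: 1b->2.
cc: 1c undefined. 1c->0: no, bcc/b meet in 0. 1c->1: ok.
cba: 2a undefined. 2a->0: no, bcc/cbac meet in 1. 2a->1: no, bcc/cba meet in 1. 2a->2: ok.
cbb: 2b undefined. 2b->0: ok.
cbc: 2c undefined. 2c->0: no, bcc/cbccc meet in 1. 2c->1: no, bcc/cbccc meet in 1. 2c->2: ok.
All examples now run through 3 states with every (state, symbol) defined. Accept strings end in {1}, Reject strings end in {0,2}; accept={1}.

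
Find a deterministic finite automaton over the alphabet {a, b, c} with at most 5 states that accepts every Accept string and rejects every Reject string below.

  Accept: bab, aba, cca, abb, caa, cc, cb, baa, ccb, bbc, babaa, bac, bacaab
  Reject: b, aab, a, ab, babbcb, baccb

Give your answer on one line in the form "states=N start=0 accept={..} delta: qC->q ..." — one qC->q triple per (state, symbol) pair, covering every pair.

states=4 start=0 accept={2,3} delta: 0a->0 0b->1 0c->1 1a->2 1b->2 1c->2 2a->2 2b->2 2c->3 3a->1 3b->0 3c->0

Fold the examples into a partial DFA from state 0: repeatedly fix the first undefined (state, symbol) met by the shortest-then-alphabetical prefix, trying targets in increasing order and rejecting any under which an Accept and a Reject string meet in one state with the same remainder; add a state when all current targets are rejected. Accepting states are where Accept strings end.
a: 0a undefined. 0a->0: ok.
b: 0b undefined. 0b->0: no, bab/b meet in 0. Open state 1: 0b->1.
c: 0c undefined. 0c->0: no, cca/a meet in 0. 0c->1: ok.
ba: 1a undefined. 1a->0: no, bab/b meet in 1. 1a->1: no, aba/b meet in 1. Open state 2: 1a->2.
bb: 1b undefined. 1b->0: no, abb/a meet in 0. 1b->1: no, abb/b meet in 1. 1b->2: ok.
cc: 1c undefined. 1c->0: no, cca/a meet in 0. 1c->1: no, cc/b meet in 1. 1c->2: ok.
baa: 2a undefined. 2a->0: no, cca/a meet in 0. 2a->1: no, cca/b meet in 1. 2a->2: ok.
bab: 2b undefined. 2b->0: no, bab/a meet in 0. 2b->1: no, bab/b meet in 1. 2b->2: ok.
bac: 2c undefined. 2c->0: no, bab/baccb meet in 2. 2c->1: no, bab/babbcb meet in 2. 2c->2: no, bab/babbcb meet in 2. Open state 3: 2c->3.
baca: 3a undefined. 3a->0: no, bacaab/b meet in 1. 3a->1: ok.
bacc: 3c undefined. 3c->0: ok.
babbcb: 3b undefined. 3b->0: ok.
All examples now run through 4 states with every (state, symbol) defined. Accept strings end in {2,3}, Reject strings end in {0,1}; accept={2,3}.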